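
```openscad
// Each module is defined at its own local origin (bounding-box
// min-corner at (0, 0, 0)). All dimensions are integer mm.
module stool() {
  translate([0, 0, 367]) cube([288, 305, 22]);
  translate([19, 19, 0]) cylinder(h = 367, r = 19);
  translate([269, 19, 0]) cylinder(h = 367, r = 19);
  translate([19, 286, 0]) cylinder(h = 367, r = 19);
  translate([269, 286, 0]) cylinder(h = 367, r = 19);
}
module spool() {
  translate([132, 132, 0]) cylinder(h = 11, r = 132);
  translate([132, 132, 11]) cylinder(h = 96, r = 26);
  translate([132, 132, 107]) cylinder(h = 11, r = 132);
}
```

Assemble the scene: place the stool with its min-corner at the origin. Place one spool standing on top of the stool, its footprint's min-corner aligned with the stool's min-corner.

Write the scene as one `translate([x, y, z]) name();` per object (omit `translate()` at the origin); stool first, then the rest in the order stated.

stool();
translate([0, 0, 389]) spool();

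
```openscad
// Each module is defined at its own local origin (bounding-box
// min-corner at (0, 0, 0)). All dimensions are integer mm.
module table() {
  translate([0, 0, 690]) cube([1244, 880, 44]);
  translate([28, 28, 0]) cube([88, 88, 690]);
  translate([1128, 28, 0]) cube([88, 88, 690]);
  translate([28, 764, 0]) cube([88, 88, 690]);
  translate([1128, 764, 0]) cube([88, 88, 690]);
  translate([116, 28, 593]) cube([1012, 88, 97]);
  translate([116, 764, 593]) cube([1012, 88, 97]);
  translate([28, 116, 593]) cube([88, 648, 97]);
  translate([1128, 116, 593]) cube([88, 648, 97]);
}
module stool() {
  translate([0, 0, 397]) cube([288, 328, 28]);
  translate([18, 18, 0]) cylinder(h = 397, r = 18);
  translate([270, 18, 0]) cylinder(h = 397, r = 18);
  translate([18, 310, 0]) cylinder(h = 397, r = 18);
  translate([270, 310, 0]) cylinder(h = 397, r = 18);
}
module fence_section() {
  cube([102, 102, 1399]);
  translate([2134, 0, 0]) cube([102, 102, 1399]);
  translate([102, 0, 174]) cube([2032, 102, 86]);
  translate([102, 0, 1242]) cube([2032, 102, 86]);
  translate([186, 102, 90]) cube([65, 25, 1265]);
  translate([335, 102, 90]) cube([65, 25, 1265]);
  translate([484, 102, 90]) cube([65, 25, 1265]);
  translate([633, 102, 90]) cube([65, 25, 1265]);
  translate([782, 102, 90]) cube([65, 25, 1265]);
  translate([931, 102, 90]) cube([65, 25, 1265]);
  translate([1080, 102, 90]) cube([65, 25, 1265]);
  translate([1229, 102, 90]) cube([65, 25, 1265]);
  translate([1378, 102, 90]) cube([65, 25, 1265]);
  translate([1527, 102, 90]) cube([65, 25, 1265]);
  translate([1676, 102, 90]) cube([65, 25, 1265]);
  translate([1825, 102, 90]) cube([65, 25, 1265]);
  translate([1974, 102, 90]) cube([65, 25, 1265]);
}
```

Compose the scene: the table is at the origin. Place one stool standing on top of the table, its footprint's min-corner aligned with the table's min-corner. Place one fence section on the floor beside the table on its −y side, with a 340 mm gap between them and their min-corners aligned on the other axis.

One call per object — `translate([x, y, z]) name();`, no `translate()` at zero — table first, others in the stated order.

table();
translate([0, 0, 734]) stool();
translate([0, -467, 0]) fence_section();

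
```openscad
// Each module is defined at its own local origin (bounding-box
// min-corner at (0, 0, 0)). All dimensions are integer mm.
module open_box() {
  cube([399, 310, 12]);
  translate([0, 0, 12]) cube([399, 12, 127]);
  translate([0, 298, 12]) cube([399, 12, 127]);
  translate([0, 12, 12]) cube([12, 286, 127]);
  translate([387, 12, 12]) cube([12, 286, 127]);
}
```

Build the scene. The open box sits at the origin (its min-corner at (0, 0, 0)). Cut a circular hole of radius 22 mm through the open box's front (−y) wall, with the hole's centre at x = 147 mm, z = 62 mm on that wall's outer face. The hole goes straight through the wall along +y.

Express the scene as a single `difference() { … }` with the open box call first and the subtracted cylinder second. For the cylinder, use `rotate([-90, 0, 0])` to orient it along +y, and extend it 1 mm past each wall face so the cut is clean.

difference() {
  open_box();
  translate([147, -1, 62]) rotate([-90, 0, 0]) cylinder(h = 14, r = 22);
}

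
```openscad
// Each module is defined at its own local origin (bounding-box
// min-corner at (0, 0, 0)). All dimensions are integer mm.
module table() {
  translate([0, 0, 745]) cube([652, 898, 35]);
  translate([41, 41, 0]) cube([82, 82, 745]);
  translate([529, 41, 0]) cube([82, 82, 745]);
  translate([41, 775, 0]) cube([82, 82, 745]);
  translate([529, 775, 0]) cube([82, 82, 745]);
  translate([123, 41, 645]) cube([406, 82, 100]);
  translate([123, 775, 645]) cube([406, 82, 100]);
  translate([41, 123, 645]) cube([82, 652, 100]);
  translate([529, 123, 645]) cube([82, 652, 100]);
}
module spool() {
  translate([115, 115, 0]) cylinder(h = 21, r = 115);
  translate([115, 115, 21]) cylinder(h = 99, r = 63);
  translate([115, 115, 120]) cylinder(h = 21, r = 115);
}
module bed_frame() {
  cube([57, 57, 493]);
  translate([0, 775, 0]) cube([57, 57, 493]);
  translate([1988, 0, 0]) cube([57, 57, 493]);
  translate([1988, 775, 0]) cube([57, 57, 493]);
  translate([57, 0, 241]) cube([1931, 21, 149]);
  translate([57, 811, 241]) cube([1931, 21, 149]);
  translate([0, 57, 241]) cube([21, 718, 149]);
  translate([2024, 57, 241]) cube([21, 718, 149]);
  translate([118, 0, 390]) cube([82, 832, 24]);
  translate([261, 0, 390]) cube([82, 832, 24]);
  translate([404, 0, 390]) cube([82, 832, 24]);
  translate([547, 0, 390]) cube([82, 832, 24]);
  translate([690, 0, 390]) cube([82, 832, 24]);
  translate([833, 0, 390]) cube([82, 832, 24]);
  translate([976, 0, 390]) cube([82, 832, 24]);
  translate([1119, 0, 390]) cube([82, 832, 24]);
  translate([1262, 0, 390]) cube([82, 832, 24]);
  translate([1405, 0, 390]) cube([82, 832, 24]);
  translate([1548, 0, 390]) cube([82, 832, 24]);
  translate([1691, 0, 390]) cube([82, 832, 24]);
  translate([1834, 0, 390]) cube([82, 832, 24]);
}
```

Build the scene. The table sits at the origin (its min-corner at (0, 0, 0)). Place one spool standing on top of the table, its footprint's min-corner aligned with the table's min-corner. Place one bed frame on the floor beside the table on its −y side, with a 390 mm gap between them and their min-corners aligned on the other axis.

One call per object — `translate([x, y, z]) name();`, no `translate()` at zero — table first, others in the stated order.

table();
translate([0, 0, 780]) spool();
translate([0, -1222, 0]) bed_frame();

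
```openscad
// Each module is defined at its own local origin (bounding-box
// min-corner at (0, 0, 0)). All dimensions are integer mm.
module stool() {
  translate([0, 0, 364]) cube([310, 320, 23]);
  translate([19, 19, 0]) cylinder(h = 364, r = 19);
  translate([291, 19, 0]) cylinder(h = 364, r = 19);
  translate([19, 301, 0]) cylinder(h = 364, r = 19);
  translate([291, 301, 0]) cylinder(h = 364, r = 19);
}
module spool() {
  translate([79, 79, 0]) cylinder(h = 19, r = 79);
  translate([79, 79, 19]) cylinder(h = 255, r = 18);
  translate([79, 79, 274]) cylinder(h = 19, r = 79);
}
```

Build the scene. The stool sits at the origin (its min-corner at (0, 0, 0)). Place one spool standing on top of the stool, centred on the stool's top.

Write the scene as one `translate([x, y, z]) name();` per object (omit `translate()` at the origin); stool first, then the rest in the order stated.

stool();
translate([76, 81, 387]) spool();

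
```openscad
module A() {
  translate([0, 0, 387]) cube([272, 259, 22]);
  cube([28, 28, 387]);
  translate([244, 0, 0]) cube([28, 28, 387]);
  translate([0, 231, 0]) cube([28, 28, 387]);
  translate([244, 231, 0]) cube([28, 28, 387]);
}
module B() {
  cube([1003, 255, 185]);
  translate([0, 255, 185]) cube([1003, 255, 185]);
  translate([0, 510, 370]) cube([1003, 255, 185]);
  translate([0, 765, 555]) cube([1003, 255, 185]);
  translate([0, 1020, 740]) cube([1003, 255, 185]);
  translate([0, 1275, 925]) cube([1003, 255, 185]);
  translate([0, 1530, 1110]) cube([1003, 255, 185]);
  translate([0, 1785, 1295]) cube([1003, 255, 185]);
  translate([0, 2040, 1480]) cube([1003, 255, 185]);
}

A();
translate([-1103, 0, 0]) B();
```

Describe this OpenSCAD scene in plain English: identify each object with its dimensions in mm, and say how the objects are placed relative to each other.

A is a simple wooden stool: a rectangular seat 272 mm (x) by 259 mm (y), 22 mm thick, top face at z = 409 mm, on four square legs, each 28×28 mm in cross-section. The legs rest on z = 0, each flush with a corner of the seat.

B is a run of 9 identical solid stair steps. Each tread is 1003×255 mm and each step block is 185 mm high. Step 1 rests on the floor; step k is offset from step 1 by (k−1)×255 mm in y and (k−1)×185 mm in z.

The staircase is on the floor beside the stool on its −x side.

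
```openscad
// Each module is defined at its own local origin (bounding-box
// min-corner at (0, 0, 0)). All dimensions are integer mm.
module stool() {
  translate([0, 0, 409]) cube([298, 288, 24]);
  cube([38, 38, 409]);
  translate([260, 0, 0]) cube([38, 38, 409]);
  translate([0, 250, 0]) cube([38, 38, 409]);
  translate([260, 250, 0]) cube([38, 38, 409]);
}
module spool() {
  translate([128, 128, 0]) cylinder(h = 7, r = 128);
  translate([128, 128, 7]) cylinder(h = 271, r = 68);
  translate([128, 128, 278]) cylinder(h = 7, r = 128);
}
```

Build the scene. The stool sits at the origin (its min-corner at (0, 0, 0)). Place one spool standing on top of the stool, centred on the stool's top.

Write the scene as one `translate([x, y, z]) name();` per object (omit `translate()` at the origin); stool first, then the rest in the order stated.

stool();
translate([21, 16, 433]) spool();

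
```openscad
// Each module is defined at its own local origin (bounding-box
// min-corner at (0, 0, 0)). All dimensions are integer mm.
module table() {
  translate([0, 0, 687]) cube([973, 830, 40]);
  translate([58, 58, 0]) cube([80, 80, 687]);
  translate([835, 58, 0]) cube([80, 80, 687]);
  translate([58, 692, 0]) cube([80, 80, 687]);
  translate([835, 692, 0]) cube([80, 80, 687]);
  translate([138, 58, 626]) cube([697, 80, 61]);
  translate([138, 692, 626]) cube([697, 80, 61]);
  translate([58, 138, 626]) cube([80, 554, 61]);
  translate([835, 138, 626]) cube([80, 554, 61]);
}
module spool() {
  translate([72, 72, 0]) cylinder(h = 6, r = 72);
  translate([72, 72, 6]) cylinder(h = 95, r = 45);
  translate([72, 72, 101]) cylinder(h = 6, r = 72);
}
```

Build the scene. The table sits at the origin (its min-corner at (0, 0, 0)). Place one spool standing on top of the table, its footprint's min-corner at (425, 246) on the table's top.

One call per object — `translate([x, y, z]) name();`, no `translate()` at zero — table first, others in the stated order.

table();
translate([425, 246, 727]) spool();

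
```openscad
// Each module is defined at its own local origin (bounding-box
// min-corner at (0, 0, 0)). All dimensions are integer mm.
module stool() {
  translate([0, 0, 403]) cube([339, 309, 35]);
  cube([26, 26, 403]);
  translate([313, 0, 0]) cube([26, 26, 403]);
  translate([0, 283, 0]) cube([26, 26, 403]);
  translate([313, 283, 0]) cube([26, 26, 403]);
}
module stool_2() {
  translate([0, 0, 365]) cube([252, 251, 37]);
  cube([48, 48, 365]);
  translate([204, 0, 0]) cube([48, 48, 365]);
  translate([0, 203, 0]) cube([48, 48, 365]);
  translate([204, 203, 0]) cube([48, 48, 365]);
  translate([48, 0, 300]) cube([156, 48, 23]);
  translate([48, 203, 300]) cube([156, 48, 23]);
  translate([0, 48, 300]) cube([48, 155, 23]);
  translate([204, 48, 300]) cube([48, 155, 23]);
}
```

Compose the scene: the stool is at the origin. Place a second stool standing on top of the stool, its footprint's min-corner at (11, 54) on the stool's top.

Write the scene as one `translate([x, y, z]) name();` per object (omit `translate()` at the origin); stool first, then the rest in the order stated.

stool();
translate([11, 54, 438]) stool_2();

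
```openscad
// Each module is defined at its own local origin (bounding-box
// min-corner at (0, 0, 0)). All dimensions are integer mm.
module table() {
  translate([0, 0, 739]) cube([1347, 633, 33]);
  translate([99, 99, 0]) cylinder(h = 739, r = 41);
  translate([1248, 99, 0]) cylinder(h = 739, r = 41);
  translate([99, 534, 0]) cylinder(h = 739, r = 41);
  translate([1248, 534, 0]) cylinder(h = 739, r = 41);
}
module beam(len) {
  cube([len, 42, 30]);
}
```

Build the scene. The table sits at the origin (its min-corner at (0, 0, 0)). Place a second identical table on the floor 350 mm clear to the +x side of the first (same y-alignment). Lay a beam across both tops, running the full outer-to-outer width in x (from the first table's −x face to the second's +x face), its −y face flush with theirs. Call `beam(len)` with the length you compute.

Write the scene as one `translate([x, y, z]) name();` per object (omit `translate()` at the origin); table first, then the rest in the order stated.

table();
translate([1697, 0, 0]) table();
translate([0, 0, 772]) beam(3044);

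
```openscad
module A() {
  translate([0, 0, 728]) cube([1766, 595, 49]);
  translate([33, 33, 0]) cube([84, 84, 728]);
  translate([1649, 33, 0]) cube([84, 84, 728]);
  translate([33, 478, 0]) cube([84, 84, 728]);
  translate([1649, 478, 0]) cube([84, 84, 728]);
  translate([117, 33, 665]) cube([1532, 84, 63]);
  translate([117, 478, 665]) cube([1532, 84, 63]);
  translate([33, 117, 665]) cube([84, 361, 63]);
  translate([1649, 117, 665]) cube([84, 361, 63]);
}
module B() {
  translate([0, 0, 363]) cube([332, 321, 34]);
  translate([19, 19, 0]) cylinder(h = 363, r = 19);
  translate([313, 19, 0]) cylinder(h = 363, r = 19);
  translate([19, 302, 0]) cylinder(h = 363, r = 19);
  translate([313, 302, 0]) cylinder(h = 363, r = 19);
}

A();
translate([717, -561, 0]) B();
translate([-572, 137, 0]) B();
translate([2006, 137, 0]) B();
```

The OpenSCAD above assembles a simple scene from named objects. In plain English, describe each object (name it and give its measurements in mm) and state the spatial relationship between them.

A is a rectangular dining table. The top is 1766×595×49 mm with its upper surface at z = 777 mm. It stands on four 84×84 mm square legs, each inset 33 mm from the nearest pair of top edges, running from the floor to the underside of the top. Four apron rails, 84 mm thick and 63 mm tall, run between adjacent legs with their top edges flush with the underside of the top and their outer faces flush with the legs' outer faces.

B is a four-legged stool. The seat is 332×321 mm, 34 mm thick, top at z = 397 mm. It stands on four round legs, each 38 mm in diameter, from z = 0 to the seat underside, each leg's axis is inset half a diameter from the nearest pair of seat edges (so the leg's bounding box is flush with the corner).

Three stools sit around the table at the −y, −x, +x sides.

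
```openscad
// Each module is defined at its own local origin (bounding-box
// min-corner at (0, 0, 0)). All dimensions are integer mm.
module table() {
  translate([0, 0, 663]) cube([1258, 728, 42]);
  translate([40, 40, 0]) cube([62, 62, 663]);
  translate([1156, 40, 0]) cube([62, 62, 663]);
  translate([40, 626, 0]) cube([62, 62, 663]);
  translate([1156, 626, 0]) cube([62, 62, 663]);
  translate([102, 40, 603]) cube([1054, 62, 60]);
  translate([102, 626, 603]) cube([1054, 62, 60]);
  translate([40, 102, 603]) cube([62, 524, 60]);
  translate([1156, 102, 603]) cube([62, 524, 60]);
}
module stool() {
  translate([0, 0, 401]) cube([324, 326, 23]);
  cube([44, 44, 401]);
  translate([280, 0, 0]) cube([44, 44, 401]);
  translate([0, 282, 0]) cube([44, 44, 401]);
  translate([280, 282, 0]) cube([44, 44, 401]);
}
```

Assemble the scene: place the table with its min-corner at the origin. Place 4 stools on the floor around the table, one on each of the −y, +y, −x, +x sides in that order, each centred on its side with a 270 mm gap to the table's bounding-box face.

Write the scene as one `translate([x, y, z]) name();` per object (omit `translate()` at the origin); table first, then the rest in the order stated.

table();
translate([467, -596, 0]) stool();
translate([467, 998, 0]) stool();
translate([-594, 201, 0]) stool();
translate([1528, 201, 0]) stool();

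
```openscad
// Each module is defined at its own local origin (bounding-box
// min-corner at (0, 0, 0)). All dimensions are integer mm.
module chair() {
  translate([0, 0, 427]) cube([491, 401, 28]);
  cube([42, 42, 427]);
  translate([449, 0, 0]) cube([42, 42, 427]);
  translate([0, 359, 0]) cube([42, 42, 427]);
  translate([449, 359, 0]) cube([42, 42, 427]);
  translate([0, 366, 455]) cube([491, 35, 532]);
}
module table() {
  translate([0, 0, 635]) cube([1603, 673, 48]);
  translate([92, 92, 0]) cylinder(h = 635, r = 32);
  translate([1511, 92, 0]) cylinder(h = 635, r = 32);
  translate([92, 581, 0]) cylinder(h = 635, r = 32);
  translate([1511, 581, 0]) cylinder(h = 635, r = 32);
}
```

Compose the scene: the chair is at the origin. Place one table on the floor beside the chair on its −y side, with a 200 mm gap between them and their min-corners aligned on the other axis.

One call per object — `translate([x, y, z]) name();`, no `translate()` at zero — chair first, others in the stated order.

chair();
translate([0, -873, 0]) table();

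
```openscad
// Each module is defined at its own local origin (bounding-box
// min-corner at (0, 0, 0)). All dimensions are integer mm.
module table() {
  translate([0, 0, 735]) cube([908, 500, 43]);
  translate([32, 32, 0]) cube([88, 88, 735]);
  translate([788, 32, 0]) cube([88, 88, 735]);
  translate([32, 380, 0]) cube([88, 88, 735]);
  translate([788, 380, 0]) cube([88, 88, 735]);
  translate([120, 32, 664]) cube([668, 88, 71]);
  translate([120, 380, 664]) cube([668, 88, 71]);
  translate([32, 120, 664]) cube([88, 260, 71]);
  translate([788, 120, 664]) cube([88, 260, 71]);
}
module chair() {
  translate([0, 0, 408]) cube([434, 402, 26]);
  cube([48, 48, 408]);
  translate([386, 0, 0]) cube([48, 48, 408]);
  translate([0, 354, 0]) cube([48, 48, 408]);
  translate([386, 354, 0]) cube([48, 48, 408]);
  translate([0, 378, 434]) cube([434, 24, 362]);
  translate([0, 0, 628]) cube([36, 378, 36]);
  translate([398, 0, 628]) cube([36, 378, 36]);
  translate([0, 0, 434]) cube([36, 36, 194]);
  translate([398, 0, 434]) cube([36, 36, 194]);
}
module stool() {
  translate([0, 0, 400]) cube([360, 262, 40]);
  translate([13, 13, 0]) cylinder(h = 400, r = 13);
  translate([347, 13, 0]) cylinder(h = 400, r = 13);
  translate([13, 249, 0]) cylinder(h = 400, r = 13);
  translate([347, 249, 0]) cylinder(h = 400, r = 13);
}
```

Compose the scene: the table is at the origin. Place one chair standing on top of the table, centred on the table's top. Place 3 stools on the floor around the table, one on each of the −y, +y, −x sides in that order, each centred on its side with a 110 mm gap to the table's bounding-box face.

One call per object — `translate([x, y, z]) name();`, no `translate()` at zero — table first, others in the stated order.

table();
translate([237, 49, 778]) chair();
translate([274, -372, 0]) stool();
translate([274, 610, 0]) stool();
translate([-470, 119, 0]) stool();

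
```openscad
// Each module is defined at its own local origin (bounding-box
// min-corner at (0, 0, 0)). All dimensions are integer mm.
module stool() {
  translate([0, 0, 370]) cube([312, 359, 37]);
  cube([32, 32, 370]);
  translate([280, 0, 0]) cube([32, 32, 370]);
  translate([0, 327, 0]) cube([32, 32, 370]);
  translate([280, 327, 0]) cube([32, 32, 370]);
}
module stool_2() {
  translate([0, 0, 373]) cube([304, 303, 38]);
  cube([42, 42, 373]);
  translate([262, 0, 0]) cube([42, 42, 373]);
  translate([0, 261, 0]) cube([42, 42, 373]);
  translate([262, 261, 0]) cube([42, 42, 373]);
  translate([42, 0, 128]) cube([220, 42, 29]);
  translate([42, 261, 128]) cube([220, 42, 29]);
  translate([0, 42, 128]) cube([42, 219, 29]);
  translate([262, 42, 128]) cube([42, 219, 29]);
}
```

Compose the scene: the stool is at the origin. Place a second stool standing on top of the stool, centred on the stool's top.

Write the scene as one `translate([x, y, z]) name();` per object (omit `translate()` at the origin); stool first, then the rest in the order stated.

stool();
translate([4, 28, 407]) stool_2();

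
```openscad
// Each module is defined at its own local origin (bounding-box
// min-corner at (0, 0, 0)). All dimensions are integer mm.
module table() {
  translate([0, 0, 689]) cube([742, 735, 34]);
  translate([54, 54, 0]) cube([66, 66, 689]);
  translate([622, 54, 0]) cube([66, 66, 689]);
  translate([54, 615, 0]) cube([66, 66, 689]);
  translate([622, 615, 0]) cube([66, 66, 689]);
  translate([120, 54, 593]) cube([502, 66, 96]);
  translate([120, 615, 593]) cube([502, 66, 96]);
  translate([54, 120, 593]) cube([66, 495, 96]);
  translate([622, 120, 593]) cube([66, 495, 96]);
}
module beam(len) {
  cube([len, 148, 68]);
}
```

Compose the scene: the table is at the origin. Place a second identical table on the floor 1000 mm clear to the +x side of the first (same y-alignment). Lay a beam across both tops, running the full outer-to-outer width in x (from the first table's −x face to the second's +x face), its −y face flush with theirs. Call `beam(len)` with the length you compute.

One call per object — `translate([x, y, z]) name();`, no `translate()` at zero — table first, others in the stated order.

table();
translate([1742, 0, 0]) table();
translate([0, 0, 723]) beam(2484);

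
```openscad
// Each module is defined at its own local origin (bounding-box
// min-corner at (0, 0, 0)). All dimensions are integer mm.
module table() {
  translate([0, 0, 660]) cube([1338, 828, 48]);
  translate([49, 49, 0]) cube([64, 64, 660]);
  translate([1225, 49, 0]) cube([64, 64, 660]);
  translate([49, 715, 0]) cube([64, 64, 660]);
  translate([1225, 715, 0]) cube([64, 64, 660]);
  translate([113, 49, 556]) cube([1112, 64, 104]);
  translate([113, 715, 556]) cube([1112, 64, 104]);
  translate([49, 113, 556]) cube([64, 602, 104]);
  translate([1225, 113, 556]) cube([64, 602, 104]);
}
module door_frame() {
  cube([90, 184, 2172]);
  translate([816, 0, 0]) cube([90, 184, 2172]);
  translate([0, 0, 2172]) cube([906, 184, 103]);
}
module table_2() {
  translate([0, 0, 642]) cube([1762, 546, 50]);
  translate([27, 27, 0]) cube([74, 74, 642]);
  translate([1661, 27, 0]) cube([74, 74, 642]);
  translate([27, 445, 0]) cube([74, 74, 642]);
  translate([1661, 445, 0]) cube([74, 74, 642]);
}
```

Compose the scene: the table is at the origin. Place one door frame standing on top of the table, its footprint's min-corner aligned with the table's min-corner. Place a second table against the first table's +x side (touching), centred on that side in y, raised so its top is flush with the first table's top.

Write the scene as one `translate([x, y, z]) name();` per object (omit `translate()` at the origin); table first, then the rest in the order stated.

table();
translate([0, 0, 708]) door_frame();
translate([1338, 141, 16]) table_2();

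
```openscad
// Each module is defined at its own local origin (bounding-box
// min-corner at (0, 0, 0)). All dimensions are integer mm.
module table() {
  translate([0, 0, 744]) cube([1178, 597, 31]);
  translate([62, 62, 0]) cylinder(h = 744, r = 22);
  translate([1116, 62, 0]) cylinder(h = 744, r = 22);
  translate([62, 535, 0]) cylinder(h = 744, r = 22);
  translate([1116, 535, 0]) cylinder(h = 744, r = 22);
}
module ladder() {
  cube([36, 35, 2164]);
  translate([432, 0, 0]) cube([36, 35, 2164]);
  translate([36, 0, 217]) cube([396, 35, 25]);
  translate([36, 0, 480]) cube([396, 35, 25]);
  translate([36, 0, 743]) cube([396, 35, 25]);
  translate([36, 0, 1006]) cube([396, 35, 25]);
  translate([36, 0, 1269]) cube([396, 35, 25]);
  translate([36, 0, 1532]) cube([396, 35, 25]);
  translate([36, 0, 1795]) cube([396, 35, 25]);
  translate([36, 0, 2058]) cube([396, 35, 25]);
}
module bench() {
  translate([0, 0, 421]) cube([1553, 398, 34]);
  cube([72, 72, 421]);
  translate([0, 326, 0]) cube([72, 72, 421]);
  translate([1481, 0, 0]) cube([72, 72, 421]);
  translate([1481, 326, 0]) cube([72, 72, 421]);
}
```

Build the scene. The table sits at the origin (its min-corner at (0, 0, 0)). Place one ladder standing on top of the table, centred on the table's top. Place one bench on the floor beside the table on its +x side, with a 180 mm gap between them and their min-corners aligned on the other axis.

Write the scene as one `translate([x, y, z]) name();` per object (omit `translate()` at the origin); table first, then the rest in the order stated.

table();
translate([355, 281, 775]) ladder();
translate([1358, 0, 0]) bench();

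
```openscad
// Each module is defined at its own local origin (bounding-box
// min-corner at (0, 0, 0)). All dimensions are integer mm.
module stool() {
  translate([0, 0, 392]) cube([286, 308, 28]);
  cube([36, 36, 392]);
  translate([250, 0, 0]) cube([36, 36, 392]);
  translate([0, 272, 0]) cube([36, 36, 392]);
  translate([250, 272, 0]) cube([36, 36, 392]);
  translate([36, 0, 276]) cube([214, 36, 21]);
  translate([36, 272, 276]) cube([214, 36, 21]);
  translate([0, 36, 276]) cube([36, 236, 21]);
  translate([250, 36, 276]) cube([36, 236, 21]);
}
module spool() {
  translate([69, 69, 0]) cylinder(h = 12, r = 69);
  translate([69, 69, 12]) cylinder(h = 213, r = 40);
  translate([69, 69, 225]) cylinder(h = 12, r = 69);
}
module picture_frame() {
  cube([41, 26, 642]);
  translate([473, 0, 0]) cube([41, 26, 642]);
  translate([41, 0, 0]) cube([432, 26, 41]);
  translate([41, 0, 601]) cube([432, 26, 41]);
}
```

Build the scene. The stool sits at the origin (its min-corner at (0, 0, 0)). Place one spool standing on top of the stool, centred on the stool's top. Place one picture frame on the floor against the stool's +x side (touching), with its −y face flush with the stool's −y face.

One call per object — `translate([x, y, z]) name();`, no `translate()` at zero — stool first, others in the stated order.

stool();
translate([74, 85, 420]) spool();
translate([286, 0, 0]) picture_frame();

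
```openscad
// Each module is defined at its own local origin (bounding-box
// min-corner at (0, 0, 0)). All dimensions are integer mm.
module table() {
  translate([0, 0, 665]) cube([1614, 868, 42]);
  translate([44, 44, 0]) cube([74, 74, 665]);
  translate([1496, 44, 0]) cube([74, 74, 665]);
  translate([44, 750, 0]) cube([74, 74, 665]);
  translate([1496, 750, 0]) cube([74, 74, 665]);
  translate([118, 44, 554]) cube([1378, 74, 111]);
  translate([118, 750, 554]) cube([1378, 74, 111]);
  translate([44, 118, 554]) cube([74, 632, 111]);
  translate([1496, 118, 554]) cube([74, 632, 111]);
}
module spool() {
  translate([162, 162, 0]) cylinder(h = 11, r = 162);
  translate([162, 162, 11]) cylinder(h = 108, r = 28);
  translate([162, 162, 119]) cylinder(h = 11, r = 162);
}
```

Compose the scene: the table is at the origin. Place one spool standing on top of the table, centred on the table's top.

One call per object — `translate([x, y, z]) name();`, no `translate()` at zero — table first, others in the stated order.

table();
translate([645, 272, 707]) spool();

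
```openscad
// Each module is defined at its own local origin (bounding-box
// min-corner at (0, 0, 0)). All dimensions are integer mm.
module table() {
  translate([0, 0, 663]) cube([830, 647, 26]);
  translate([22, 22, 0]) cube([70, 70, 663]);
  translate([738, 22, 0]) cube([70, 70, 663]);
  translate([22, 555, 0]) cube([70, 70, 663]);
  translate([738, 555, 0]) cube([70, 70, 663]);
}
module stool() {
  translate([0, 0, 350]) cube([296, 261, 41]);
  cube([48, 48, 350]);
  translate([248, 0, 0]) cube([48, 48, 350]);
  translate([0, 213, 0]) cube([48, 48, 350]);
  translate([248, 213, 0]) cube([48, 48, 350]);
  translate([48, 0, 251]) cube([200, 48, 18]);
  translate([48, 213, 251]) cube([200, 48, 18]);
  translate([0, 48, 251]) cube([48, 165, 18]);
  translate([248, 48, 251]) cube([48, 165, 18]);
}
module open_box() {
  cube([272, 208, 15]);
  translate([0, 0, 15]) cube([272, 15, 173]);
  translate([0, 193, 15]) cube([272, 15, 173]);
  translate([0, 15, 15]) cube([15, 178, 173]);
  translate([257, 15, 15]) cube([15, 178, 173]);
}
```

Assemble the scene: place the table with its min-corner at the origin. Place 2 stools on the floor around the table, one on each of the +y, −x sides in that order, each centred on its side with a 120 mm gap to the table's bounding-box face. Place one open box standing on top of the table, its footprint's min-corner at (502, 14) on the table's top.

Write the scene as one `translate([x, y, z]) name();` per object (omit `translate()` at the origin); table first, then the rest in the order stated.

table();
translate([267, 767, 0]) stool();
translate([-416, 193, 0]) stool();
translate([502, 14, 689]) open_box();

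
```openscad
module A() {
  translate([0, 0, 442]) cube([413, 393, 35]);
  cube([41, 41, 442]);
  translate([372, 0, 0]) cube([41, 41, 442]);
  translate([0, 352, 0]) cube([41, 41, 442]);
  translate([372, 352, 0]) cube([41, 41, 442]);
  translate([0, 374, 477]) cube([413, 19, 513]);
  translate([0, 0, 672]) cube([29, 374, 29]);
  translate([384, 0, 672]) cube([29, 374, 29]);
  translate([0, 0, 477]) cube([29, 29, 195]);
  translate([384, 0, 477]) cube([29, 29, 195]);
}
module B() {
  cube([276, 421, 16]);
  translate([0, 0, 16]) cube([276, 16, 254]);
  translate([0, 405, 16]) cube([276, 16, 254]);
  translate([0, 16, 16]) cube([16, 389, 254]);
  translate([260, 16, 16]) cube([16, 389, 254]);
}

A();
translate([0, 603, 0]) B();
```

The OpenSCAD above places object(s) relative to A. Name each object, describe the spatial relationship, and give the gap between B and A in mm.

A is a chair. B is an open box. The open box is on the floor beside the chair on its +y side. The gap between the open box and the chair is 210 mm.

The open box's nearest face is 210 mm from the chair's +y face.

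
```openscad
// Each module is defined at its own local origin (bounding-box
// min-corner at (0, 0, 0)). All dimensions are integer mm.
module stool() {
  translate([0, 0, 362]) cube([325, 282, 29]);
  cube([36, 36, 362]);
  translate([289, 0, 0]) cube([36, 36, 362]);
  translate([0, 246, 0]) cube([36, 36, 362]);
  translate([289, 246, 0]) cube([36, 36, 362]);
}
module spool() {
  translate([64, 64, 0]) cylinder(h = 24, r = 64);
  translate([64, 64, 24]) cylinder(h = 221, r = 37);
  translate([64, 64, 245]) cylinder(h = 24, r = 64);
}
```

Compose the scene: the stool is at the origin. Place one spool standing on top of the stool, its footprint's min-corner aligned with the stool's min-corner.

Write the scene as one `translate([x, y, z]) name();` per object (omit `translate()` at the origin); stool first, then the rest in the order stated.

stool();
translate([0, 0, 391]) spool();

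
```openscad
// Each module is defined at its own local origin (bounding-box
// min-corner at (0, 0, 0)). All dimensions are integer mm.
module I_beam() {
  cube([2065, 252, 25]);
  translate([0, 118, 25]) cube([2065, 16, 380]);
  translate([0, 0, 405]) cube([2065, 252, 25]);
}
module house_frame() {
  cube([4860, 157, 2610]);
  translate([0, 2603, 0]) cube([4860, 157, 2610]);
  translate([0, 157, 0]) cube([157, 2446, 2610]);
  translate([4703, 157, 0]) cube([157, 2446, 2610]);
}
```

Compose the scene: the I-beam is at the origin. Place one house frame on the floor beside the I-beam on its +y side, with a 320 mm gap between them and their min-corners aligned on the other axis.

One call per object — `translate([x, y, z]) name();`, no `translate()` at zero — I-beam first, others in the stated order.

I_beam();
translate([0, 572, 0]) house_frame();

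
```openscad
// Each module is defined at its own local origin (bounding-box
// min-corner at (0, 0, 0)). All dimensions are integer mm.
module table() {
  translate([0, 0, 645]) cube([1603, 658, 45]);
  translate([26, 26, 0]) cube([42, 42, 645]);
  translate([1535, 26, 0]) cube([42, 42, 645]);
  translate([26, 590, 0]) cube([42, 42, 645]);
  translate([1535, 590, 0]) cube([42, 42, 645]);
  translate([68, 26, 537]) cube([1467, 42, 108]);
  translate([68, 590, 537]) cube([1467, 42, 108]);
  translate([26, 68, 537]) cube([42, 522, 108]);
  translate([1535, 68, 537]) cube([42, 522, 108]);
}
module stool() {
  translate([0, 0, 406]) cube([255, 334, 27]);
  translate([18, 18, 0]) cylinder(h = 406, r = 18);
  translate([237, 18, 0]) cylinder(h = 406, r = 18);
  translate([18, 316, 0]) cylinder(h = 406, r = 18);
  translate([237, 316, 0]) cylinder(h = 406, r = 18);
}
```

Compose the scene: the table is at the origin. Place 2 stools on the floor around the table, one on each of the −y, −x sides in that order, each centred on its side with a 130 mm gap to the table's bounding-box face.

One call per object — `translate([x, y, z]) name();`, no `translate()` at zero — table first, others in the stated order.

table();
translate([674, -464, 0]) stool();
translate([-385, 162, 0]) stool();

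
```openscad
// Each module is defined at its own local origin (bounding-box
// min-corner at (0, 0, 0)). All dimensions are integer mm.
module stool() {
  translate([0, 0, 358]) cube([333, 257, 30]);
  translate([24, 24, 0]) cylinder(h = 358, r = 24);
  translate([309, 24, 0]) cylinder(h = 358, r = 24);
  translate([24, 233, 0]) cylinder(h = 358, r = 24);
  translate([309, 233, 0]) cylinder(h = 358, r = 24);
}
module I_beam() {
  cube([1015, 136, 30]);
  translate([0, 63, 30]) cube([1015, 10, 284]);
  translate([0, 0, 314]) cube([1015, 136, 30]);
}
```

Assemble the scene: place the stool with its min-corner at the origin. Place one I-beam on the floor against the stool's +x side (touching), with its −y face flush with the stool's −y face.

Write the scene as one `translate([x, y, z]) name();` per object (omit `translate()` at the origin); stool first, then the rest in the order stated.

stool();
translate([333, 0, 0]) I_beam();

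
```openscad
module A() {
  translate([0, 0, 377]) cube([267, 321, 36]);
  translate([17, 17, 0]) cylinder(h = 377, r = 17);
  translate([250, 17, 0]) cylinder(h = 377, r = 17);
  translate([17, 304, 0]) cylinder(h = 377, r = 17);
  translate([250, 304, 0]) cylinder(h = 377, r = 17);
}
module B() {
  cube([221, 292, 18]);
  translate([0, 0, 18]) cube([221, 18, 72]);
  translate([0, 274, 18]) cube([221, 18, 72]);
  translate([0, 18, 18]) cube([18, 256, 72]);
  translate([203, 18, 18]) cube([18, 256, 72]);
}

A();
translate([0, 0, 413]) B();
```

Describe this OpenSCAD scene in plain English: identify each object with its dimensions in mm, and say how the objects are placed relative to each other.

A is a four-legged stool. The seat is 267×321 mm, 36 mm thick, top at z = 413 mm. It stands on four round legs, each 34 mm in diameter, from z = 0 to the seat underside, each leg's axis is inset half a diameter from the nearest pair of seat edges (so the leg's bounding box is flush with the corner).

B is an open-topped rectangular box: outside dimensions 221×292×90 mm, with a uniform wall and base thickness of 18 mm. The base is a full 221×292 slab on the floor; four walls sit on top of the base. The front and back walls (the −y and +y sides) span the full width; the two side walls fit between them.

The open box is on top of the stool.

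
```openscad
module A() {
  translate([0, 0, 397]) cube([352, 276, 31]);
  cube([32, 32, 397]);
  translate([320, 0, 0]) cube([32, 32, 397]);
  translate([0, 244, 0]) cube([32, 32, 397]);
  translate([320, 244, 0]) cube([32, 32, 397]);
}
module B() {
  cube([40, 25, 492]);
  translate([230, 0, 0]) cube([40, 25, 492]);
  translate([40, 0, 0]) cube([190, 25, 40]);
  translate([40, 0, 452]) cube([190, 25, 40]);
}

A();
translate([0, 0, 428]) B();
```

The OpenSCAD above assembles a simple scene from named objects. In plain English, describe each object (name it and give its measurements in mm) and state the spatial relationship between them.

A is a four-legged stool. The seat is a 352×276×31 mm slab whose top surface is at z = 428 mm; four square legs, each 32×32 mm in cross-section, run from the floor (z = 0) to the underside of the seat, each flush with a corner of the seat.

B is a picture frame with a 190×412 mm rectangular opening (x by z) and a uniform 40 mm border on every side. Frame depth is 25 mm along y. It is built from two vertical stiles running the full outside height and two horizontal rails spanning the gap between the stiles.

The picture frame is on top of the stool.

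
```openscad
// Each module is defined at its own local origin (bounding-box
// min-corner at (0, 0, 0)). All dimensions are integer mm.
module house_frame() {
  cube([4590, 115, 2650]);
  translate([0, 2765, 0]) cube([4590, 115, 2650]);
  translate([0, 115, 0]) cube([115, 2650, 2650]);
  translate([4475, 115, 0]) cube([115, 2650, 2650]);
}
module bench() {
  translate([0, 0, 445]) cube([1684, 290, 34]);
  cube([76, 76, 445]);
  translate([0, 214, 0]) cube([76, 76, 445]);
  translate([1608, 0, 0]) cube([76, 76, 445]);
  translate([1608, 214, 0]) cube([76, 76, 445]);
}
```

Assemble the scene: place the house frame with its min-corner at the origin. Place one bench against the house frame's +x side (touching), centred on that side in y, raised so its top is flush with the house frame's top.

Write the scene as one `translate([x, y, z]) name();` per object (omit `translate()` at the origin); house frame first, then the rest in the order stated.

house_frame();
translate([4590, 1295, 2171]) bench();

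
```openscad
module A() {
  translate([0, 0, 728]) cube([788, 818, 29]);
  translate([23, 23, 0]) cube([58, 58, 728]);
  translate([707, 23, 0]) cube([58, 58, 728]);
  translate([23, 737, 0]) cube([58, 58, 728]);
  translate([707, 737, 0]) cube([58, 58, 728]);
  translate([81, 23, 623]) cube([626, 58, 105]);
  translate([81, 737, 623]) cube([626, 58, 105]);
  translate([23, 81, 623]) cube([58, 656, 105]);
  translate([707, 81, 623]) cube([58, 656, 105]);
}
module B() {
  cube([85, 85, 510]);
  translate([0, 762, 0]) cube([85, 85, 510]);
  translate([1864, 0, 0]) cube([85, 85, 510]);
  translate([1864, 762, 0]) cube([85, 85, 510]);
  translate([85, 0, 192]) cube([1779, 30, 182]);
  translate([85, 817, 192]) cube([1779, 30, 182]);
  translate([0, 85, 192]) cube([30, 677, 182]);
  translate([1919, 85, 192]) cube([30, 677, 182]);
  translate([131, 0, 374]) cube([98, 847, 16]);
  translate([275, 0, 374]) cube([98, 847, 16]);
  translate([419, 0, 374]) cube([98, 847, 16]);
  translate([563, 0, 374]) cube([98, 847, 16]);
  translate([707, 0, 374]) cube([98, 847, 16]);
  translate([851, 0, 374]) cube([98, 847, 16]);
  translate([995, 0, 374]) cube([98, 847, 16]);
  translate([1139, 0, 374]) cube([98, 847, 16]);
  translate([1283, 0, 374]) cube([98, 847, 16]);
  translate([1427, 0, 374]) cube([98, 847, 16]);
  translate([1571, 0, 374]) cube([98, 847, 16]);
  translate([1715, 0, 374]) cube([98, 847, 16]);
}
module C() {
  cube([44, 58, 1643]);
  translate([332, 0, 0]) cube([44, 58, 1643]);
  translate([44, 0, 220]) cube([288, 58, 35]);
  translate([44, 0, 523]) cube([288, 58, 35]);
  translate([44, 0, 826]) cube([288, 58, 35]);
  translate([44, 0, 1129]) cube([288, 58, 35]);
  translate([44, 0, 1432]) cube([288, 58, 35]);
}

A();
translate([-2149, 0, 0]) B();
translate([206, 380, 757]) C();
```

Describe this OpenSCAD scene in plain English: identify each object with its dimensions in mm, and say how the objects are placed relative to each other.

A is a table: top 788 mm (x) × 818 mm (y), 29 mm thick, upper face at z = 757 mm, on four 58×58 mm square legs, each inset 23 mm from the nearest pair of top edges, running from z = 0 to the bottom of the top. Four apron rails, 58 mm thick and 105 mm tall, run between adjacent legs with their top edges flush with the underside of the top and their outer faces flush with the legs' outer faces.

B is a bed frame 1949 mm long (x) by 847 mm wide (y). Four 85×85 mm corner posts, 510 mm tall, at the corners of the footprint. Four rails of 30 mm thickness and 182 mm height run between adjacent posts with their undersides at z = 192 mm, their outer faces flush with the outside of the frame (the two x-running rails run between the posts' inner faces; the two y-running rails run between the posts' inner faces). 12 slats, each 98 mm wide (x) and 16 mm thick, lie across the top of the two x-running rails, running the full 847 mm width of the frame in y; the slats are evenly spaced along x between the inner faces of the end posts with equal gaps (rounded down to the nearest mm) at the −x end and between each pair — any rounding remainder accumulates at the +x end.

C is a straight ladder. Two 44×58 mm vertical rails, 1643 mm tall, stand 376 mm apart (outside-to-outside) with their front faces coplanar on the −y side. 5 rungs, each 58 mm deep and 35 mm tall, span between the inner faces of the rails, front faces flush with the rails. The lowest rung's underside is at z = 220 mm and rungs are spaced 303 mm apart (underside to underside).

The bed frame is on the floor beside the table on its −x side. The ladder is on top of the table, centred.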